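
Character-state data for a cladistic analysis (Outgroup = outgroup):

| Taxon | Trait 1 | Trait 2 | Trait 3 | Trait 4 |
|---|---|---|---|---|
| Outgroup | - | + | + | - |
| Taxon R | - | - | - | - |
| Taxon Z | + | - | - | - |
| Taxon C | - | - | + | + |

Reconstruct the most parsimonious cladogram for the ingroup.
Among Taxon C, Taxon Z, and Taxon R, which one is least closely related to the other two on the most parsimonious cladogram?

Taxon C

Character polarity is set by the outgroup: the derived state is whichever differs from the outgroup's state, so for Trait 2, Trait 3 the derived state is '-', and for the remaining characters it is '+'.
Trait 1: derived state '+' in Taxon Z only — an autapomorphy, so it tells us nothing about relationships among taxa.
Trait 2 (derived state '-') is shared by all ingroup taxa — unites the whole ingroup.
Trait 3: derived state '-' in Taxon R and Taxon Z only — synapomorphy for {Taxon R, Taxon Z}.
Trait 4 (derived state '+') is unique to Taxon C (autapomorphy; uninformative for grouping).
Most parsimonious ingroup topology: ((Taxon R,Taxon Z),Taxon C).
Taxon R and Taxon Z share a more recent common ancestor with each other than either does with Taxon C, so Taxon C is the least closely related of the three.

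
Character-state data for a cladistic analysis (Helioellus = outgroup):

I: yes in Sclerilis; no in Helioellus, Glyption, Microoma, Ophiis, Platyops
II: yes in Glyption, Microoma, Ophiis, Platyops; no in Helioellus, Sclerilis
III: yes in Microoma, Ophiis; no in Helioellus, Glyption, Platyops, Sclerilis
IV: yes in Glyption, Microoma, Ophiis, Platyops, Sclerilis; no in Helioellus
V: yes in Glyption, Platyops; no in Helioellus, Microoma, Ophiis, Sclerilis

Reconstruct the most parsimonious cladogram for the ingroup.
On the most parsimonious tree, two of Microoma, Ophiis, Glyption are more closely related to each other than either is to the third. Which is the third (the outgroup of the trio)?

The outgroup has state 'no' for every character, so 'yes' is the derived state throughout.
I (derived state 'yes') is unique to Sclerilis (autapomorphy; uninformative for grouping).
Only Glyption, Microoma, Ophiis, and Platyops show the derived state 'yes' for II, supporting them as a clade.
III: derived state 'yes' in Microoma and Ophiis only — synapomorphy for {Microoma, Ophiis}.
All ingroup taxa share the derived state 'yes' for IV; it defines the ingroup but does not resolve relationships within it.
Only Glyption and Platyops show the derived state 'yes' for V, supporting them as a clade.
Most parsimonious ingroup topology: (((Glyption,Platyops),(Microoma,Ophiis)),Sclerilis).
Ophiis and Microoma share a more recent common ancestor with each other than either does with Glyption, so Glyption is the least closely related of the three.

Glyption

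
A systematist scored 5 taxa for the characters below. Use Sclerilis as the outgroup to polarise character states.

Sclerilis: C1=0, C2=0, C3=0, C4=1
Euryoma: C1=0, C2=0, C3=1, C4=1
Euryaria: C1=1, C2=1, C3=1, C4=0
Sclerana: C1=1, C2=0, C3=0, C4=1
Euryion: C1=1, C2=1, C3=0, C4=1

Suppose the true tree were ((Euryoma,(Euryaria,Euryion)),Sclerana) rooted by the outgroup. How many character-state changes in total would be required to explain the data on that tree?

Map each character onto ((Euryoma,(Euryaria,Euryion)),Sclerana) (rooted by Sclerilis) and count the minimum state changes it requires (Fitch parsimony):
C1: 2; C2: 1; C3: 2; C4: 1.
Total tree length = 6.

6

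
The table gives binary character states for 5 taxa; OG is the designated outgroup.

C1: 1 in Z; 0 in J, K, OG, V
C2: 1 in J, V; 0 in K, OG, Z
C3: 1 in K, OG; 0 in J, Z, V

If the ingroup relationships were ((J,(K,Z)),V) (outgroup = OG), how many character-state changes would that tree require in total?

5

Map each character onto ((J,(K,Z)),V) (rooted by OG) and count the minimum state changes it requires (Fitch parsimony):
C1: 1; C2: 2; C3: 2.
Total tree length = 5.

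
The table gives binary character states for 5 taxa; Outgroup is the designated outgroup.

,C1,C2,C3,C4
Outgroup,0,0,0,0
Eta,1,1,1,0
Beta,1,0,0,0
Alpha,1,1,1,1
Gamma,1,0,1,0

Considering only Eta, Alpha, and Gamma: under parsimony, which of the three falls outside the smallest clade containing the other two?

The outgroup has state '0' for every character, so '1' is the derived state throughout.
C1 (derived state '1') is shared by all ingroup taxa — unites the whole ingroup.
C2 (derived state '1') is shared by Alpha and Eta — a synapomorphy uniting that clade.
Only Alpha, Eta, and Gamma show the derived state '1' for C3, supporting them as a clade.
C4 (derived state '1') is unique to Alpha (autapomorphy; uninformative for grouping).
Most parsimonious ingroup topology: (((Eta,Alpha),Gamma),Beta).
Alpha and Eta share a more recent common ancestor with each other than either does with Gamma, so Gamma is the least closely related of the three.

Gamma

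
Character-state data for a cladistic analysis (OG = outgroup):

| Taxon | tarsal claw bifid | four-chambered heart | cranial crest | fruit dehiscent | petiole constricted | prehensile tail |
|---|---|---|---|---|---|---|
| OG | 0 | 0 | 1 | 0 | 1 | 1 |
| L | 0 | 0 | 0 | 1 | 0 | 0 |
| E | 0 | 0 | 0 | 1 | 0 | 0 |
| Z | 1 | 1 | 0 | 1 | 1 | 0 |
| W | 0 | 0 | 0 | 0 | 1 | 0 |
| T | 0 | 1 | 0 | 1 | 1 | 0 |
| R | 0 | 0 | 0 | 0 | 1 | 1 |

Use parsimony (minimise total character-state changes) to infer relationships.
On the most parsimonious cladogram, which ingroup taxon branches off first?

Character polarity is set by the outgroup: the derived state is whichever differs from the outgroup's state, so for cranial crest, petiole constricted, prehensile tail the derived state is '0', and for the remaining characters it is '1'.
tarsal claw bifid: derived state '1' in Z only — an autapomorphy, so it tells us nothing about relationships among taxa.
four-chambered heart (derived state '1') is shared by T and Z — a synapomorphy uniting that clade.
All ingroup taxa share the derived state '0' for cranial crest; it defines the ingroup but does not resolve relationships within it.
fruit dehiscent: derived state '1' in E, L, T, and Z only — synapomorphy for {E, L, T, Z}.
petiole constricted: derived state '0' in E and L only — synapomorphy for {E, L}.
Only E, L, T, W, and Z show the derived state '0' for prehensile tail, supporting them as a clade.
Most parsimonious ingroup topology: ((((L,E),(Z,T)),W),R).
R is sister to the clade containing all other ingroup taxa, so it is the earliest-diverging (most basal) ingroup lineage.

R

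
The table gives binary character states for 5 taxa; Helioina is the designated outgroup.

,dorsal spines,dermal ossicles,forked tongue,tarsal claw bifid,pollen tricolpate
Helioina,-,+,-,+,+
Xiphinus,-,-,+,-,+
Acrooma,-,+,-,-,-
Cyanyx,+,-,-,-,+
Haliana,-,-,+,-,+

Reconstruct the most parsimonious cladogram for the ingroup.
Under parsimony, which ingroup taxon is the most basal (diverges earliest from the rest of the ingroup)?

Acrooma

Character polarity is set by the outgroup: the derived state is whichever differs from the outgroup's state, so for dermal ossicles, tarsal claw bifid, pollen tricolpate the derived state is '-', and for the remaining characters it is '+'.
dorsal spines (derived state '+') is unique to Cyanyx (autapomorphy; uninformative for grouping).
Only Cyanyx, Haliana, and Xiphinus show the derived state '-' for dermal ossicles, supporting them as a clade.
Only Haliana and Xiphinus show the derived state '+' for forked tongue, supporting them as a clade.
All ingroup taxa share the derived state '-' for tarsal claw bifid; it defines the ingroup but does not resolve relationships within it.
pollen tricolpate: derived state '-' in Acrooma only — an autapomorphy, so it tells us nothing about relationships among taxa.
Most parsimonious ingroup topology: (((Xiphinus,Haliana),Cyanyx),Acrooma).
Acrooma is sister to the clade containing all other ingroup taxa, so it is the earliest-diverging (most basal) ingroup lineage.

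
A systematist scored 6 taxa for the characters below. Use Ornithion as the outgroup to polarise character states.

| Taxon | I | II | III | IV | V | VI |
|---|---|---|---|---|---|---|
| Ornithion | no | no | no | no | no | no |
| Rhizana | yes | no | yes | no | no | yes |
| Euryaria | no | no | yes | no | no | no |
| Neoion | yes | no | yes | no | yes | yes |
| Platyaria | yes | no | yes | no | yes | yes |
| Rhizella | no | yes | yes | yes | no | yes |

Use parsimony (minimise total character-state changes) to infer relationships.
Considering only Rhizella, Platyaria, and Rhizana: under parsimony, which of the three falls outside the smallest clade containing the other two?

Rhizella

The outgroup has state 'no' for every character, so 'yes' is the derived state throughout.
Only Neoion, Platyaria, and Rhizana show the derived state 'yes' for I, supporting them as a clade.
II (derived state 'yes') is unique to Rhizella (autapomorphy; uninformative for grouping).
III (derived state 'yes') is shared by all ingroup taxa — unites the whole ingroup.
IV: derived state 'yes' in Rhizella only — an autapomorphy, so it tells us nothing about relationships among taxa.
V: derived state 'yes' in Neoion and Platyaria only — synapomorphy for {Neoion, Platyaria}.
VI (derived state 'yes') is shared by Neoion, Platyaria, Rhizana, and Rhizella — a synapomorphy uniting that clade.
Most parsimonious ingroup topology: (((Rhizana,(Neoion,Platyaria)),Rhizella),Euryaria).
Rhizana and Platyaria share a more recent common ancestor with each other than either does with Rhizella, so Rhizella is the least closely related of the three.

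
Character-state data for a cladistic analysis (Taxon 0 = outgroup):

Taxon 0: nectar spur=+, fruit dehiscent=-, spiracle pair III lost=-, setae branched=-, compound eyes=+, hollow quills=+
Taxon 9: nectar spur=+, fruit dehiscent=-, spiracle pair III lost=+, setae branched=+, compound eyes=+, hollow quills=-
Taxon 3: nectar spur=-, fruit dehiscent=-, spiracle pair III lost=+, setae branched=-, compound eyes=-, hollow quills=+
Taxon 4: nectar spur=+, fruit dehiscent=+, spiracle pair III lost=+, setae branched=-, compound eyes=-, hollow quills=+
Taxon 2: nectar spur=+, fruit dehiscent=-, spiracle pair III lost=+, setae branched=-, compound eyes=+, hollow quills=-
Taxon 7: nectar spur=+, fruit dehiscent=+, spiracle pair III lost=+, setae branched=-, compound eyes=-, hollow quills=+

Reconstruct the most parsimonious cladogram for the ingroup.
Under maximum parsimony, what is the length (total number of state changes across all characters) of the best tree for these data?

Character polarity is set by the outgroup: the derived state is whichever differs from the outgroup's state, so for nectar spur, compound eyes, hollow quills the derived state is '-', and for the remaining characters it is '+'.
nectar spur: derived state '-' in Taxon 3 only — an autapomorphy, so it tells us nothing about relationships among taxa.
fruit dehiscent: derived state '+' in Taxon 4 and Taxon 7 only — synapomorphy for {Taxon 4, Taxon 7}.
spiracle pair III lost (derived state '+') is shared by all ingroup taxa — unites the whole ingroup.
setae branched: derived state '+' in Taxon 9 only — an autapomorphy, so it tells us nothing about relationships among taxa.
Only Taxon 3, Taxon 4, and Taxon 7 show the derived state '-' for compound eyes, supporting them as a clade.
hollow quills (derived state '-') is shared by Taxon 2 and Taxon 9 — a synapomorphy uniting that clade.
Most parsimonious ingroup topology: ((Taxon 9,Taxon 2),(Taxon 3,(Taxon 4,Taxon 7))).
Changes per character on this tree: nectar spur: 1; fruit dehiscent: 1; spiracle pair III lost: 1; setae branched: 1; compound eyes: 1; hollow quills: 1.
Total = 6.

6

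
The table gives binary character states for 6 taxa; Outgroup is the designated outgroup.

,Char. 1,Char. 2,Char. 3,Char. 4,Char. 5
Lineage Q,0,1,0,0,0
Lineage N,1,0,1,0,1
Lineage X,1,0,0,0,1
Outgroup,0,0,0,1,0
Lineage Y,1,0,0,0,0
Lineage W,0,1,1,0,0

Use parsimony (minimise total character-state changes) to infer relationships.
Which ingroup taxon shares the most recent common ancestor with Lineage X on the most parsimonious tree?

Lineage N

Character polarity is set by the outgroup: the derived state is whichever differs from the outgroup's state, so for Char. 4 the derived state is '0', and for the remaining characters it is '1'.
Char. 1: derived state '1' in Lineage N, Lineage X, and Lineage Y only — synapomorphy for {Lineage N, Lineage X, Lineage Y}.
Char. 2 (derived state '1') is shared by Lineage Q and Lineage W — a synapomorphy uniting that clade.
Char. 3 groups Lineage N and Lineage W, which is incompatible with the clades supported by the remaining characters; treating it as convergent (homoplasy) costs fewer steps than any alternative tree.
All ingroup taxa share the derived state '0' for Char. 4; it defines the ingroup but does not resolve relationships within it.
Only Lineage N and Lineage X show the derived state '1' for Char. 5, supporting them as a clade.
Most parsimonious ingroup topology: ((Lineage Y,(Lineage X,Lineage N)),(Lineage Q,Lineage W)).
Lineage X and Lineage N form a cherry on this tree, so they are sister taxa.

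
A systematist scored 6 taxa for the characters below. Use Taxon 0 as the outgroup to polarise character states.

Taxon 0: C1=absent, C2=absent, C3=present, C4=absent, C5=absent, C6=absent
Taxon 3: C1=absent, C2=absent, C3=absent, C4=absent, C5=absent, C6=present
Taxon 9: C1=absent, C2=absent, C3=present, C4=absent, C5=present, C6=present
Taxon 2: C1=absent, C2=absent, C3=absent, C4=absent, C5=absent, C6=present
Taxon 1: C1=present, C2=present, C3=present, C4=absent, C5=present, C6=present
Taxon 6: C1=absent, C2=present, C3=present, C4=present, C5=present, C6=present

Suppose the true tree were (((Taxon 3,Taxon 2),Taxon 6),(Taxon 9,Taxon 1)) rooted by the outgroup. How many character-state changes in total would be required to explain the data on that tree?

8

Map each character onto (((Taxon 3,Taxon 2),Taxon 6),(Taxon 9,Taxon 1)) (rooted by Taxon 0) and count the minimum state changes it requires (Fitch parsimony):
C1: 1; C2: 2; C3: 1; C4: 1; C5: 2; C6: 1.
Total tree length = 8.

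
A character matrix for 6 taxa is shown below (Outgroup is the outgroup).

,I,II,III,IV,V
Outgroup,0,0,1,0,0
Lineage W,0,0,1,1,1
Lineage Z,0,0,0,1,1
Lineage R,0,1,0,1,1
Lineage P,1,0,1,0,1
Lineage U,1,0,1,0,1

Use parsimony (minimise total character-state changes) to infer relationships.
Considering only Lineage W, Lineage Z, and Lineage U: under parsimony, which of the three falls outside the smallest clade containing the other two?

Lineage U

Character polarity is set by the outgroup: the derived state is whichever differs from the outgroup's state, so for III the derived state is '0', and for the remaining characters it is '1'.
Only Lineage P and Lineage U show the derived state '1' for I, supporting them as a clade.
II: derived state '1' in Lineage R only — an autapomorphy, so it tells us nothing about relationships among taxa.
III: derived state '0' in Lineage R and Lineage Z only — synapomorphy for {Lineage R, Lineage Z}.
Only Lineage R, Lineage W, and Lineage Z show the derived state '1' for IV, supporting them as a clade.
All ingroup taxa share the derived state '1' for V; it defines the ingroup but does not resolve relationships within it.
Most parsimonious ingroup topology: ((Lineage W,(Lineage Z,Lineage R)),(Lineage P,Lineage U)).
Lineage Z and Lineage W share a more recent common ancestor with each other than either does with Lineage U, so Lineage U is the least closely related of the three.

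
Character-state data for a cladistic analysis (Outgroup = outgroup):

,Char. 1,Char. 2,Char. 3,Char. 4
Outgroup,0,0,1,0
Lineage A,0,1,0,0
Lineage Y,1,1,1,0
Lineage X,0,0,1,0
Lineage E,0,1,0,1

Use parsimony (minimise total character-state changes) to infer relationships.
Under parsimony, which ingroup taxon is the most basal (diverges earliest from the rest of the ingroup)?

Character polarity is set by the outgroup: the derived state is whichever differs from the outgroup's state, so for Char. 3 the derived state is '0', and for the remaining characters it is '1'.
Char. 1: derived state '1' in Lineage Y only — an autapomorphy, so it tells us nothing about relationships among taxa.
Only Lineage A, Lineage E, and Lineage Y show the derived state '1' for Char. 2, supporting them as a clade.
Char. 3 (derived state '0') is shared by Lineage A and Lineage E — a synapomorphy uniting that clade.
Char. 4: derived state '1' in Lineage E only — an autapomorphy, so it tells us nothing about relationships among taxa.
Most parsimonious ingroup topology: (((Lineage A,Lineage E),Lineage Y),Lineage X).
Lineage X is sister to the clade containing all other ingroup taxa, so it is the earliest-diverging (most basal) ingroup lineage.

Lineage X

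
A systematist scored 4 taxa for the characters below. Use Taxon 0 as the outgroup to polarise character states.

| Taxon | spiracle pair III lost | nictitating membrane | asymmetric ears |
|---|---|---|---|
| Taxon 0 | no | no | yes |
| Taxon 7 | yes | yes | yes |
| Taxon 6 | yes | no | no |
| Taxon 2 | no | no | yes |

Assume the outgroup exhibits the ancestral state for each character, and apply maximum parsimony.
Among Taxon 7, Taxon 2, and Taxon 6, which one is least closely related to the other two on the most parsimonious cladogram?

Character polarity is set by the outgroup: the derived state is whichever differs from the outgroup's state, so for asymmetric ears the derived state is 'no', and for the remaining characters it is 'yes'.
spiracle pair III lost: derived state 'yes' in Taxon 6 and Taxon 7 only — synapomorphy for {Taxon 6, Taxon 7}.
nictitating membrane: derived state 'yes' in Taxon 7 only — an autapomorphy, so it tells us nothing about relationships among taxa.
asymmetric ears (derived state 'no') is unique to Taxon 6 (autapomorphy; uninformative for grouping).
Most parsimonious ingroup topology: ((Taxon 6,Taxon 7),Taxon 2).
Taxon 7 and Taxon 6 share a more recent common ancestor with each other than either does with Taxon 2, so Taxon 2 is the least closely related of the three.

Taxon 2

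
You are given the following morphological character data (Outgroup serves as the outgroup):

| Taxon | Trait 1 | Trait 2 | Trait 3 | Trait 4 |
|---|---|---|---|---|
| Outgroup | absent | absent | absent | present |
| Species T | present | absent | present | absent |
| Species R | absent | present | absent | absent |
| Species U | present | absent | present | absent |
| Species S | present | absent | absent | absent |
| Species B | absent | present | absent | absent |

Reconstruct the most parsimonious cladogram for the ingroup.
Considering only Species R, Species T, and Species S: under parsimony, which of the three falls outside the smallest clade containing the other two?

Character polarity is set by the outgroup: the derived state is whichever differs from the outgroup's state, so for Trait 4 the derived state is 'absent', and for the remaining characters it is 'present'.
Only Species S, Species T, and Species U show the derived state 'present' for Trait 1, supporting them as a clade.
Trait 2 (derived state 'present') is shared by Species B and Species R — a synapomorphy uniting that clade.
Trait 3: derived state 'present' in Species T and Species U only — synapomorphy for {Species T, Species U}.
All ingroup taxa share the derived state 'absent' for Trait 4; it defines the ingroup but does not resolve relationships within it.
Most parsimonious ingroup topology: (((Species T,Species U),Species S),(Species R,Species B)).
Species T and Species S share a more recent common ancestor with each other than either does with Species R, so Species R is the least closely related of the three.

Species R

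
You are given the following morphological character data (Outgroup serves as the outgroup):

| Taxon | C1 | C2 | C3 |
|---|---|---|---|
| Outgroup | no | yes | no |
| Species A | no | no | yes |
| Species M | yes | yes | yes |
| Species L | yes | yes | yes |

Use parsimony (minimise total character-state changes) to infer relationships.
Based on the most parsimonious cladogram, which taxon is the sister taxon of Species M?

Species L

Character polarity is set by the outgroup: the derived state is whichever differs from the outgroup's state, so for C2 the derived state is 'no', and for the remaining characters it is 'yes'.
C1 (derived state 'yes') is shared by Species L and Species M — a synapomorphy uniting that clade.
C2: derived state 'no' in Species A only — an autapomorphy, so it tells us nothing about relationships among taxa.
C3 (derived state 'yes') is shared by all ingroup taxa — unites the whole ingroup.
Most parsimonious ingroup topology: (Species A,(Species M,Species L)).
Species M and Species L form a cherry on this tree, so they are sister taxa.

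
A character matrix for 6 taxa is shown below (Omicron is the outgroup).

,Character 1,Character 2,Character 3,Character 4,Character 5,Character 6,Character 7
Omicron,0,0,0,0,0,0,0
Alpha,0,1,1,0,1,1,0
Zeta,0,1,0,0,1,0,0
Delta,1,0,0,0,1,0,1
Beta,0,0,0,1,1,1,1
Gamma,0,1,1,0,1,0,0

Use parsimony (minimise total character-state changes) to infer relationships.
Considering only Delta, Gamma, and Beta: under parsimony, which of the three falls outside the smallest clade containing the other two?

The outgroup has state '0' for every character, so '1' is the derived state throughout.
Character 1 (derived state '1') is unique to Delta (autapomorphy; uninformative for grouping).
Only Alpha, Gamma, and Zeta show the derived state '1' for Character 2, supporting them as a clade.
Only Alpha and Gamma show the derived state '1' for Character 3, supporting them as a clade.
Character 4 (derived state '1') is unique to Beta (autapomorphy; uninformative for grouping).
All ingroup taxa share the derived state '1' for Character 5; it defines the ingroup but does not resolve relationships within it.
Character 6 groups Alpha and Beta, which is incompatible with the clades supported by the remaining characters; treating it as convergent (homoplasy) costs fewer steps than any alternative tree.
Character 7: derived state '1' in Beta and Delta only — synapomorphy for {Beta, Delta}.
Most parsimonious ingroup topology: (((Alpha,Gamma),Zeta),(Delta,Beta)).
Delta and Beta share a more recent common ancestor with each other than either does with Gamma, so Gamma is the least closely related of the three.

Gamma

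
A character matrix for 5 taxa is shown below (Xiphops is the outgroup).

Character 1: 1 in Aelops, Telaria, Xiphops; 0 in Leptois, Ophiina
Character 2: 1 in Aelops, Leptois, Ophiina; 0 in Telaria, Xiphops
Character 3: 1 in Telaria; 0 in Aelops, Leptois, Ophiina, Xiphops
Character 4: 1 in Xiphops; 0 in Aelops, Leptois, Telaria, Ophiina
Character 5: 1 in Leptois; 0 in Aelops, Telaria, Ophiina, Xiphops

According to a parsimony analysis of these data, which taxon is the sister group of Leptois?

Ophiina

Character polarity is set by the outgroup: the derived state is whichever differs from the outgroup's state, so for Character 1, Character 4 the derived state is '0', and for the remaining characters it is '1'.
Only Leptois and Ophiina show the derived state '0' for Character 1, supporting them as a clade.
Character 2: derived state '1' in Aelops, Leptois, and Ophiina only — synapomorphy for {Aelops, Leptois, Ophiina}.
Character 3: derived state '1' in Telaria only — an autapomorphy, so it tells us nothing about relationships among taxa.
Character 4 (derived state '0') is shared by all ingroup taxa — unites the whole ingroup.
Character 5 (derived state '1') is unique to Leptois (autapomorphy; uninformative for grouping).
Most parsimonious ingroup topology: (((Ophiina,Leptois),Aelops),Telaria).
Leptois and Ophiina form a cherry on this tree, so they are sister taxa.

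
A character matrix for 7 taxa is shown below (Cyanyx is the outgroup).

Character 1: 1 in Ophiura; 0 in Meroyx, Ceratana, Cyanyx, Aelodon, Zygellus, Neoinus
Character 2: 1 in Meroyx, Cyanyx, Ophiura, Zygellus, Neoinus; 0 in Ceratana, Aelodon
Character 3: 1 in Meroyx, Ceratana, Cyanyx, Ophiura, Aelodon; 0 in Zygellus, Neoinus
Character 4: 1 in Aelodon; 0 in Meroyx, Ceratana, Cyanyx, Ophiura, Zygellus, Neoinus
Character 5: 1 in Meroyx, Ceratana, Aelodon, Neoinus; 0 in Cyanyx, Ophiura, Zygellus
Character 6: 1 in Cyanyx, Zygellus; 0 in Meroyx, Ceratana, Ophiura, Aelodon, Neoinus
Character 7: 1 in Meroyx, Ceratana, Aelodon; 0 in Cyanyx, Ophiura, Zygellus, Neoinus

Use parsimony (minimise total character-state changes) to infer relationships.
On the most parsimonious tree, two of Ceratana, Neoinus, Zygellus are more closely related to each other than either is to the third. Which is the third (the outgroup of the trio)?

Zygellus

Character polarity is set by the outgroup: the derived state is whichever differs from the outgroup's state, so for Character 2, Character 3, Character 6 the derived state is '0', and for the remaining characters it is '1'.
Character 1: derived state '1' in Ophiura only — an autapomorphy, so it tells us nothing about relationships among taxa.
Only Aelodon and Ceratana show the derived state '0' for Character 2, supporting them as a clade.
Character 3 groups Neoinus and Zygellus, which is incompatible with the clades supported by the remaining characters; treating it as convergent (homoplasy) costs fewer steps than any alternative tree.
Character 4 (derived state '1') is unique to Aelodon (autapomorphy; uninformative for grouping).
Character 5: derived state '1' in Aelodon, Ceratana, Meroyx, and Neoinus only — synapomorphy for {Aelodon, Ceratana, Meroyx, Neoinus}.
Character 6: derived state '0' in Aelodon, Ceratana, Meroyx, Neoinus, and Ophiura only — synapomorphy for {Aelodon, Ceratana, Meroyx, Neoinus, Ophiura}.
Only Aelodon, Ceratana, and Meroyx show the derived state '1' for Character 7, supporting them as a clade.
Most parsimonious ingroup topology: ((Ophiura,(Neoinus,((Aelodon,Ceratana),Meroyx))),Zygellus).
Ceratana and Neoinus share a more recent common ancestor with each other than either does with Zygellus, so Zygellus is the least closely related of the three.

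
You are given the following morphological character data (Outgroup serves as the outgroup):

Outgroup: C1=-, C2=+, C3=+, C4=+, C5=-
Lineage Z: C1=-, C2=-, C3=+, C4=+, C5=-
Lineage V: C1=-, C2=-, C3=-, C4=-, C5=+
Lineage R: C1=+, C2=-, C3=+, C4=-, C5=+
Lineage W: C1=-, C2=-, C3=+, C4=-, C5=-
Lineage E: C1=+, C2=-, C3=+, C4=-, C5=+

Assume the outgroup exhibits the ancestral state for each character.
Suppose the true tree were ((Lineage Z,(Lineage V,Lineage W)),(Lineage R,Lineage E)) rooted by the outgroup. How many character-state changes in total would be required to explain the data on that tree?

7

Map each character onto ((Lineage Z,(Lineage V,Lineage W)),(Lineage R,Lineage E)) (rooted by Outgroup) and count the minimum state changes it requires (Fitch parsimony):
C1: 1; C2: 1; C3: 1; C4: 2; C5: 2.
Total tree length = 7.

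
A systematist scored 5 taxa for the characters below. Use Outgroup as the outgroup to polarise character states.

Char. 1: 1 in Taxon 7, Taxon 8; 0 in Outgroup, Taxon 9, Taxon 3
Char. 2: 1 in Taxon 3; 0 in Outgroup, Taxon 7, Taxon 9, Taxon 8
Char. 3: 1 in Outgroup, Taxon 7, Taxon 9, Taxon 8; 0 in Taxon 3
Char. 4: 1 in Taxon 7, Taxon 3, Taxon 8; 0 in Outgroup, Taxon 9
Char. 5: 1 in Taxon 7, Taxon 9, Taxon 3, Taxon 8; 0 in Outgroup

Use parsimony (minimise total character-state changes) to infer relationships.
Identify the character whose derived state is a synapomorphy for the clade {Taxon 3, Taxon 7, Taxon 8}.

Char. 4

Character polarity is set by the outgroup: the derived state is whichever differs from the outgroup's state, so for Char. 3 the derived state is '0', and for the remaining characters it is '1'.
Only Taxon 7 and Taxon 8 show the derived state '1' for Char. 1, supporting them as a clade.
Char. 2: derived state '1' in Taxon 3 only — an autapomorphy, so it tells us nothing about relationships among taxa.
Char. 3: derived state '0' in Taxon 3 only — an autapomorphy, so it tells us nothing about relationships among taxa.
Only Taxon 3, Taxon 7, and Taxon 8 show the derived state '1' for Char. 4, supporting them as a clade.
Char. 5 (derived state '1') is shared by all ingroup taxa — unites the whole ingroup.
Most parsimonious ingroup topology: (((Taxon 7,Taxon 8),Taxon 3),Taxon 9).
The clade {Taxon 3, Taxon 7, Taxon 8} is supported by Char. 4: its derived state '1' occurs in exactly those taxa and in no other taxon (including the outgroup).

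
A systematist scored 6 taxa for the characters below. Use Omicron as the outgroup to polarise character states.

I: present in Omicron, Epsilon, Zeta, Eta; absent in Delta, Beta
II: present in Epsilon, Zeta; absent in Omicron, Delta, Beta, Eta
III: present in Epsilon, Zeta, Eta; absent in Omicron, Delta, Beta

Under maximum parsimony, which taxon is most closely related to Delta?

Character polarity is set by the outgroup: the derived state is whichever differs from the outgroup's state, so for I the derived state is 'absent', and for the remaining characters it is 'present'.
Only Beta and Delta show the derived state 'absent' for I, supporting them as a clade.
Only Epsilon and Zeta show the derived state 'present' for II, supporting them as a clade.
III (derived state 'present') is shared by Epsilon, Eta, and Zeta — a synapomorphy uniting that clade.
Most parsimonious ingroup topology: (((Epsilon,Zeta),Eta),(Delta,Beta)).
Delta and Beta form a cherry on this tree, so they are sister taxa.

Beta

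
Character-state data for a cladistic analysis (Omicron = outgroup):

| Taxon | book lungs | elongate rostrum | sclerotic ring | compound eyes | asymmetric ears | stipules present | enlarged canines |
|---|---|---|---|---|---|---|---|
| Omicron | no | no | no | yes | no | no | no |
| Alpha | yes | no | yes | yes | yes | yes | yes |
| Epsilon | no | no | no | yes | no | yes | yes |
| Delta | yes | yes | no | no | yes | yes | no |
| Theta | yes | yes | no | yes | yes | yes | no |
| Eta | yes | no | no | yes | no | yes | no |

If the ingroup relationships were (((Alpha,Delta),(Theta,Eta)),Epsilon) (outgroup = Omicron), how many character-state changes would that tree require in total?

Map each character onto (((Alpha,Delta),(Theta,Eta)),Epsilon) (rooted by Omicron) and count the minimum state changes it requires (Fitch parsimony):
book lungs: 1; elongate rostrum: 2; sclerotic ring: 1; compound eyes: 1; asymmetric ears: 2; stipules present: 1; enlarged canines: 2.
Total tree length = 10.

10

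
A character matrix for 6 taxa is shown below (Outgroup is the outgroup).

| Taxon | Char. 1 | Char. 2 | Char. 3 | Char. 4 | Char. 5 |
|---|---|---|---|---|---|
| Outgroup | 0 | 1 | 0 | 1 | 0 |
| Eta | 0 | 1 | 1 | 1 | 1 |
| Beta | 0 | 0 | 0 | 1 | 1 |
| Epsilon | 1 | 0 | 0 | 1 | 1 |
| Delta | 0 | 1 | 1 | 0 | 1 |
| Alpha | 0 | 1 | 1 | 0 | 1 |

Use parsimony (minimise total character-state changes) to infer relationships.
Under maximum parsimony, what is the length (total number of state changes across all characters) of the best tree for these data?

5

Character polarity is set by the outgroup: the derived state is whichever differs from the outgroup's state, so for Char. 2, Char. 4 the derived state is '0', and for the remaining characters it is '1'.
Char. 1: derived state '1' in Epsilon only — an autapomorphy, so it tells us nothing about relationships among taxa.
Char. 2: derived state '0' in Beta and Epsilon only — synapomorphy for {Beta, Epsilon}.
Char. 3: derived state '1' in Alpha, Delta, and Eta only — synapomorphy for {Alpha, Delta, Eta}.
Only Alpha and Delta show the derived state '0' for Char. 4, supporting them as a clade.
Char. 5 (derived state '1') is shared by all ingroup taxa — unites the whole ingroup.
Most parsimonious ingroup topology: ((Eta,(Delta,Alpha)),(Beta,Epsilon)).
Changes per character on this tree: Char. 1: 1; Char. 2: 1; Char. 3: 1; Char. 4: 1; Char. 5: 1.
Total = 5.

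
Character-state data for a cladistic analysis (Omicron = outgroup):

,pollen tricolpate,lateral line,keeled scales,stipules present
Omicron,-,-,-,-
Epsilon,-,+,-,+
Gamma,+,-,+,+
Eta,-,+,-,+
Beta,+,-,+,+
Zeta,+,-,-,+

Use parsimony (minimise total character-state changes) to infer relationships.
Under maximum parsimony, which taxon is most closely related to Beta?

The outgroup has state '-' for every character, so '+' is the derived state throughout.
pollen tricolpate (derived state '+') is shared by Beta, Gamma, and Zeta — a synapomorphy uniting that clade.
Only Epsilon and Eta show the derived state '+' for lateral line, supporting them as a clade.
keeled scales (derived state '+') is shared by Beta and Gamma — a synapomorphy uniting that clade.
All ingroup taxa share the derived state '+' for stipules present; it defines the ingroup but does not resolve relationships within it.
Most parsimonious ingroup topology: ((Epsilon,Eta),((Gamma,Beta),Zeta)).
Beta and Gamma form a cherry on this tree, so they are sister taxa.

Gamma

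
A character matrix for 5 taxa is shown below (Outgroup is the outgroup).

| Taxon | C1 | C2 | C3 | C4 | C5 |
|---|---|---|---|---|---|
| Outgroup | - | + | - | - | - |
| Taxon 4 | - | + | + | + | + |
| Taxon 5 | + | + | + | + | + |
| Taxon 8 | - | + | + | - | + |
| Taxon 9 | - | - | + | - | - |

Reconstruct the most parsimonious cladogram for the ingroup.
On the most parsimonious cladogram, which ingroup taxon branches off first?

Character polarity is set by the outgroup: the derived state is whichever differs from the outgroup's state, so for C2 the derived state is '-', and for the remaining characters it is '+'.
C1 (derived state '+') is unique to Taxon 5 (autapomorphy; uninformative for grouping).
C2 (derived state '-') is unique to Taxon 9 (autapomorphy; uninformative for grouping).
All ingroup taxa share the derived state '+' for C3; it defines the ingroup but does not resolve relationships within it.
Only Taxon 4 and Taxon 5 show the derived state '+' for C4, supporting them as a clade.
C5: derived state '+' in Taxon 4, Taxon 5, and Taxon 8 only — synapomorphy for {Taxon 4, Taxon 5, Taxon 8}.
Most parsimonious ingroup topology: (((Taxon 4,Taxon 5),Taxon 8),Taxon 9).
Taxon 9 is sister to the clade containing all other ingroup taxa, so it is the earliest-diverging (most basal) ingroup lineage.

Taxon 9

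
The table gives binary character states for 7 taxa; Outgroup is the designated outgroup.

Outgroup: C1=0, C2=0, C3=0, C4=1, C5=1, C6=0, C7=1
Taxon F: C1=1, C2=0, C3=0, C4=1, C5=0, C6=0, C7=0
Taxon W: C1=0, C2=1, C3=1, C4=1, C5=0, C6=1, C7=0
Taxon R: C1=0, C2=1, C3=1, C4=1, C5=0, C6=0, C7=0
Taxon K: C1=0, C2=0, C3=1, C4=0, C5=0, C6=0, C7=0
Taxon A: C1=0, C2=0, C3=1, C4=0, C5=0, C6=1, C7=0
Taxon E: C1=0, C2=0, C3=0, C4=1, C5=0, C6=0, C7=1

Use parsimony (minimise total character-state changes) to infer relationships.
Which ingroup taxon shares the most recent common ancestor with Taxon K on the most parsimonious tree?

Taxon A

Character polarity is set by the outgroup: the derived state is whichever differs from the outgroup's state, so for C4, C5, C7 the derived state is '0', and for the remaining characters it is '1'.
C1 (derived state '1') is unique to Taxon F (autapomorphy; uninformative for grouping).
C2: derived state '1' in Taxon R and Taxon W only — synapomorphy for {Taxon R, Taxon W}.
Only Taxon A, Taxon K, Taxon R, and Taxon W show the derived state '1' for C3, supporting them as a clade.
C4 (derived state '0') is shared by Taxon A and Taxon K — a synapomorphy uniting that clade.
All ingroup taxa share the derived state '0' for C5; it defines the ingroup but does not resolve relationships within it.
C6 (state '1') occurs in Taxon A and Taxon W but conflicts with the nesting implied by the other characters — most parsimoniously interpreted as homoplasy.
C7 (derived state '0') is shared by Taxon A, Taxon F, Taxon K, Taxon R, and Taxon W — a synapomorphy uniting that clade.
Most parsimonious ingroup topology: ((Taxon F,((Taxon W,Taxon R),(Taxon K,Taxon A))),Taxon E).
Taxon K and Taxon A form a cherry on this tree, so they are sister taxa.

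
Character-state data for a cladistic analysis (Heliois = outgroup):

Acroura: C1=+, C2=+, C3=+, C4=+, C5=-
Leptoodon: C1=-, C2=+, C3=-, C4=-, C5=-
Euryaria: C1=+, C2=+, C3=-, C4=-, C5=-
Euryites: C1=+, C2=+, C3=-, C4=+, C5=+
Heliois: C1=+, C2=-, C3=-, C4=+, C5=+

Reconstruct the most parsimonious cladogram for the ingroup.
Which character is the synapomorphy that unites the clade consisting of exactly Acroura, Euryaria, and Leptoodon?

Character polarity is set by the outgroup: the derived state is whichever differs from the outgroup's state, so for C1, C4, C5 the derived state is '-', and for the remaining characters it is '+'.
C1: derived state '-' in Leptoodon only — an autapomorphy, so it tells us nothing about relationships among taxa.
C2 (derived state '+') is shared by all ingroup taxa — unites the whole ingroup.
C3 (derived state '+') is unique to Acroura (autapomorphy; uninformative for grouping).
C4 (derived state '-') is shared by Euryaria and Leptoodon — a synapomorphy uniting that clade.
C5 (derived state '-') is shared by Acroura, Euryaria, and Leptoodon — a synapomorphy uniting that clade.
Most parsimonious ingroup topology: (Euryites,((Euryaria,Leptoodon),Acroura)).
The clade {Acroura, Euryaria, Leptoodon} is supported by C5: its derived state '-' occurs in exactly those taxa and in no other taxon (including the outgroup).

C5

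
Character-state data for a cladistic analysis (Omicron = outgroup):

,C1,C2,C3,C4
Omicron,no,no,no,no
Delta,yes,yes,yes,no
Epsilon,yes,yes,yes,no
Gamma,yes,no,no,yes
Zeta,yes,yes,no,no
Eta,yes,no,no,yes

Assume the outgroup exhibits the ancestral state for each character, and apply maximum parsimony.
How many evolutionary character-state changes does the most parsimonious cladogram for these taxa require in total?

The outgroup has state 'no' for every character, so 'yes' is the derived state throughout.
All ingroup taxa share the derived state 'yes' for C1; it defines the ingroup but does not resolve relationships within it.
C2 (derived state 'yes') is shared by Delta, Epsilon, and Zeta — a synapomorphy uniting that clade.
Only Delta and Epsilon show the derived state 'yes' for C3, supporting them as a clade.
C4: derived state 'yes' in Eta and Gamma only — synapomorphy for {Eta, Gamma}.
Most parsimonious ingroup topology: (((Delta,Epsilon),Zeta),(Gamma,Eta)).
Changes per character on this tree: C1: 1; C2: 1; C3: 1; C4: 1.
Total = 4.

4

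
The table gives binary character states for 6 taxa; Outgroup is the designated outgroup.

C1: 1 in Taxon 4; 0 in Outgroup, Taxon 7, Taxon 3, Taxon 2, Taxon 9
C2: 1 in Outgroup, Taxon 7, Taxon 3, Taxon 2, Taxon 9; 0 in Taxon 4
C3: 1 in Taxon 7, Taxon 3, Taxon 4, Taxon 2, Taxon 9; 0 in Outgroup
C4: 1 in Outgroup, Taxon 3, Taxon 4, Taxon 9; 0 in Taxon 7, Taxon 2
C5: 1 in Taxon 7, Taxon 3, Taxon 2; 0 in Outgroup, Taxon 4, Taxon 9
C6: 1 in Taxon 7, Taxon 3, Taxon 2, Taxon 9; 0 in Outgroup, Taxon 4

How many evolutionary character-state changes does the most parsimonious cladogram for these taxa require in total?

Character polarity is set by the outgroup: the derived state is whichever differs from the outgroup's state, so for C2, C4 the derived state is '0', and for the remaining characters it is '1'.
C1: derived state '1' in Taxon 4 only — an autapomorphy, so it tells us nothing about relationships among taxa.
C2: derived state '0' in Taxon 4 only — an autapomorphy, so it tells us nothing about relationships among taxa.
All ingroup taxa share the derived state '1' for C3; it defines the ingroup but does not resolve relationships within it.
C4 (derived state '0') is shared by Taxon 2 and Taxon 7 — a synapomorphy uniting that clade.
C5: derived state '1' in Taxon 2, Taxon 3, and Taxon 7 only — synapomorphy for {Taxon 2, Taxon 3, Taxon 7}.
C6: derived state '1' in Taxon 2, Taxon 3, Taxon 7, and Taxon 9 only — synapomorphy for {Taxon 2, Taxon 3, Taxon 7, Taxon 9}.
Most parsimonious ingroup topology: ((((Taxon 7,Taxon 2),Taxon 3),Taxon 9),Taxon 4).
Changes per character on this tree: C1: 1; C2: 1; C3: 1; C4: 1; C5: 1; C6: 1.
Total = 6.

6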